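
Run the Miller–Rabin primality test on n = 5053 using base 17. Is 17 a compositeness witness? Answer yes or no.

yes

n − 1 = 5052 = 2^2 · 1263, so s = 2 and d = 1263.
x_0 = 17^1263 mod 5053 = 3859.
x_0 is neither 1 nor 5052, so continue squaring.
x_1 = 3859^2 mod 5053 = 690.
Reached i = s−1 = 1 without hitting −1: 17 is a Miller–Rabin witness and 5053 is composite.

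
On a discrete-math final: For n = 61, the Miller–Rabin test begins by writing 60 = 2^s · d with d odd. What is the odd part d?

15

Halving: 60 → 30 → 15; 15 is odd.
So 60 = 2^2 · 15.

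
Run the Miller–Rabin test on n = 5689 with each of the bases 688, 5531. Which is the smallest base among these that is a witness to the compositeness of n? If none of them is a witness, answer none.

n − 1 = 5688 = 2^3 · 711, so s = 3 and d = 711.
Base 688: x_0 = 688^711 mod 5689 = 5688. x_0 = 5688 ≡ −1, so 688 is not a witness.
Base 5531: x_0 = 5531^711 mod 5689 = 5688. x_0 = 5688 ≡ −1, so 5531 is not a witness.
No listed base is a witness for 5689.

none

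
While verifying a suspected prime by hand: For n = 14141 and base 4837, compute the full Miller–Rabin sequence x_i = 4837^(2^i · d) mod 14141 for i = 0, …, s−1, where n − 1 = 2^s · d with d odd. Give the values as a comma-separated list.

n − 1 = 14140 = 2^2 · 3535, so s = 2 and d = 3535.
x_0 = 4837^3535 mod 14141 = 5710.
x_1 = 5710^2 mod 14141 = 9095.

5710, 9095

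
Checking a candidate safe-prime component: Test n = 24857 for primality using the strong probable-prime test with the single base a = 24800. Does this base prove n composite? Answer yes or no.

yes

n − 1 = 24856 = 2^3 · 3107, so s = 3 and d = 3107.
x_0 = 24800^3107 mod 24857 = 1644.
x_0 is neither 1 nor 24856, so continue squaring.
x_1 = 1644^2 mod 24857 = 18180.
x_2 = 18180^2 mod 24857 = 13728.
Reached i = s−1 = 2 without hitting −1: 24800 is a Miller–Rabin witness and 24857 is composite.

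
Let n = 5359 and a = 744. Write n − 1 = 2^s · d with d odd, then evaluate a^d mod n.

3348

n − 1 = 5358 = 2^1 · 2679, so s = 1 and d = 2679.
Repeated squaring mod 5359: 744^1 ≡ 744, 744^2 ≡ 1559, 744^4 ≡ 2854, 744^8 ≡ 4995, 744^16 ≡ 3880, 744^32 ≡ 969, 744^64 ≡ 1136, 744^128 ≡ 4336, 744^256 ≡ 1524, 744^512 ≡ 2129, 744^1024 ≡ 4286, 744^2048 ≡ 4503.
2679 = 2048 + 512 + 64 + 32 + 16 + 4 + 2 + 1, so 744^2679 ≡ 4503·2129·1136·969·3880·2854·1559·744 ≡ 3348 (mod 5359).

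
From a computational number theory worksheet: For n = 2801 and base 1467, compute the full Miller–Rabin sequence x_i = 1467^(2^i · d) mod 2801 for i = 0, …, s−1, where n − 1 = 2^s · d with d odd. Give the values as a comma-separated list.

n − 1 = 2800 = 2^4 · 175, so s = 4 and d = 175.
x_0 = 1467^175 mod 2801 = 181.
x_1 = 181^2 mod 2801 = 1950.
x_2 = 1950^2 mod 2801 = 1543.
x_3 = 1543^2 mod 2801 = 2800.

181, 1950, 1543, 2800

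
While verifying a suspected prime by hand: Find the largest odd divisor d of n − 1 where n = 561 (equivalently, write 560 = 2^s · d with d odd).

35

Halving: 560 → 280 → 140 → 70 → 35; 35 is odd.
So 560 = 2^4 · 35.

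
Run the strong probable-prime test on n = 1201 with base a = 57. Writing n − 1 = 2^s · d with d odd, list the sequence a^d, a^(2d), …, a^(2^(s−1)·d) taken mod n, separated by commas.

n − 1 = 1200 = 2^4 · 75, so s = 4 and d = 75.
x_0 = 57^75 mod 1201 = 858.
x_1 = 858^2 mod 1201 = 1152.
x_2 = 1152^2 mod 1201 = 1200.
x_3 = 1200^2 mod 1201 = 1.

858, 1152, 1200, 1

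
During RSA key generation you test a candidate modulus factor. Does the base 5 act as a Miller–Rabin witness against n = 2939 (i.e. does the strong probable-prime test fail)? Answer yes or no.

n − 1 = 2938 = 2^1 · 1469, so s = 1 and d = 1469.
Repeated squaring mod 2939: 5^1 ≡ 5, 5^2 ≡ 25, 5^4 ≡ 625, 5^8 ≡ 2677, 5^16 ≡ 1047, 5^32 ≡ 2901, 5^64 ≡ 1444, 5^128 ≡ 1385, 5^256 ≡ 1997, 5^512 ≡ 2725, 5^1024 ≡ 1711.
1469 = 1024 + 256 + 128 + 32 + 16 + 8 + 4 + 1, so 5^1469 ≡ 1711·1997·1385·2901·1047·2677·625·5 ≡ 1 (mod 2939).
x_0 = 5^1469 mod 2939 = 1.
x_0 = 1, so 5 is not a witness.

no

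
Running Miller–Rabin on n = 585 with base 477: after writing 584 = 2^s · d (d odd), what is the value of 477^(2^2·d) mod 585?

n − 1 = 584 = 2^3 · 73, so s = 3 and d = 73.
Repeated squaring mod 585: 477^1 ≡ 477, 477^2 ≡ 549, 477^4 ≡ 126, 477^8 ≡ 81, 477^16 ≡ 126, 477^32 ≡ 81, 477^64 ≡ 126.
73 = 64 + 8 + 1, so 477^73 ≡ 126·81·477 ≡ 477 (mod 585).
x_0 = 477.
x_1 = 477^2 mod 585 = 549.
x_2 = 549^2 mod 585 = 126.

126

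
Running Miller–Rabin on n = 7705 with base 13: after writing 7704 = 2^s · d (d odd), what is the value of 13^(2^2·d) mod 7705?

n − 1 = 7704 = 2^3 · 963, so s = 3 and d = 963.
x_0 = 13^963 mod 7705 = 742.
x_1 = 742^2 mod 7705 = 3509.
x_2 = 3509^2 mod 7705 = 491.

491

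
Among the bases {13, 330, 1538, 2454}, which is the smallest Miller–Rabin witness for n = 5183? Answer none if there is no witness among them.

13

n − 1 = 5182 = 2^1 · 2591, so s = 1 and d = 2591.
Base 13: x_0 = 13^2591 mod 5183 = 4060. x_0 ∉ {1, 5182} and s = 1, so 13 is a Miller–Rabin witness and 5183 is composite.
Base 330: x_0 = 330^2591 mod 5183 = 3383. x_0 ∉ {1, 5182} and s = 1, so 330 is a Miller–Rabin witness and 5183 is composite.
Base 1538: x_0 = 1538^2591 mod 5183 = 2745. x_0 ∉ {1, 5182} and s = 1, so 1538 is a Miller–Rabin witness and 5183 is composite.
Base 2454: x_0 = 2454^2591 mod 5183 = 3590. x_0 ∉ {1, 5182} and s = 1, so 2454 is a Miller–Rabin witness and 5183 is composite.
The smallest witness among the given bases is 13.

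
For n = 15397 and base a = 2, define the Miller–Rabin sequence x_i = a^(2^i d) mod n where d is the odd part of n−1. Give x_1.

n − 1 = 15396 = 2^2 · 3849, so s = 2 and d = 3849.
x_0 = 2^3849 mod 15397 = 14107.
x_1 = 14107^2 mod 15397 = 1224.

1224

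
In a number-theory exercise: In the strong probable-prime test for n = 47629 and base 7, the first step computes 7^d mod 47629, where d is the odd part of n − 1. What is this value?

47628

n − 1 = 47628 = 2^2 · 11907, so s = 2 and d = 11907.
By repeated squaring, 7^11907 ≡ 47628 (mod 47629).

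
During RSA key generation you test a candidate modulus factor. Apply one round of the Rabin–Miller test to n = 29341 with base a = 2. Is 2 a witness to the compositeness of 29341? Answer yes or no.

no

n − 1 = 29340 = 2^2 · 7335, so s = 2 and d = 7335.
x_0 = 2^7335 mod 29341 = 26424.
x_0 is neither 1 nor 29340, so continue squaring.
x_1 = 26424^2 mod 29341 = 29340.
x_1 ≡ −1, so 2 is not a witness.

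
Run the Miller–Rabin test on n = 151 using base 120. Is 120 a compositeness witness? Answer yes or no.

no

n − 1 = 150 = 2^1 · 75, so s = 1 and d = 75.
x_0 = 120^75 mod 151 = 150.
x_0 = 150 ≡ −1, so 120 is not a witness.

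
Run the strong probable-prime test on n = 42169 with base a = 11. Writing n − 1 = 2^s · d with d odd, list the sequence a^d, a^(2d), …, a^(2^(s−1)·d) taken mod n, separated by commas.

n − 1 = 42168 = 2^3 · 5271, so s = 3 and d = 5271.
x_0 = 11^5271 mod 42169 = 28644.
x_1 = 28644^2 mod 42169 = 38672.
x_2 = 38672^2 mod 42169 = 42168.

28644, 38672, 42168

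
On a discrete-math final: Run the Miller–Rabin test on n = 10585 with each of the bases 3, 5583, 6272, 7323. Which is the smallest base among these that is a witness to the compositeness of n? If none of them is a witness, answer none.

none

n − 1 = 10584 = 2^3 · 1323, so s = 3 and d = 1323.
Base 3: x_0 = 3^1323 mod 10585 = 8422. x_0 is neither 1 nor 10584, so continue squaring. x_1 = 8422^2 mod 10585 = 10584. x_1 ≡ −1, so 3 is not a witness.
Base 5583: x_0 = 5583^1323 mod 10585 = 6397. x_0 is neither 1 nor 10584, so continue squaring. x_1 = 6397^2 mod 10585 = 10584. x_1 ≡ −1, so 5583 is not a witness.
Base 6272: x_0 = 6272^1323 mod 10585 = 2163. x_0 is neither 1 nor 10584, so continue squaring. x_1 = 2163^2 mod 10585 = 10584. x_1 ≡ −1, so 6272 is not a witness.
Base 7323: x_0 = 7323^1323 mod 10585 = 9152. x_0 is neither 1 nor 10584, so continue squaring. x_1 = 9152^2 mod 10585 = 10584. x_1 ≡ −1, so 7323 is not a witness.
No listed base is a witness for 10585.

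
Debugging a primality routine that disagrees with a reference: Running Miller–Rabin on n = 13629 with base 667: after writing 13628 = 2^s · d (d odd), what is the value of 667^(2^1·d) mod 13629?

n − 1 = 13628 = 2^2 · 3407, so s = 2 and d = 3407.
By repeated squaring, 667^3407 ≡ 655 (mod 13629).
x_0 = 655.
x_1 = 655^2 mod 13629 = 6526.

6526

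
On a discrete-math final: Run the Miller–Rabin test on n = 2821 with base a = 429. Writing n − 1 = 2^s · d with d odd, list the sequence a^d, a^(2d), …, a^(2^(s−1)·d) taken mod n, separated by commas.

2262, 2171

n − 1 = 2820 = 2^2 · 705, so s = 2 and d = 705.
x_0 = 429^705 mod 2821 = 2262.
x_1 = 2262^2 mod 2821 = 2171.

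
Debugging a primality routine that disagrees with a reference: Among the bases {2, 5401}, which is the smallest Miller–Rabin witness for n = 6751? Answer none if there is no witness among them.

n − 1 = 6750 = 2^1 · 3375, so s = 1 and d = 3375.
Base 2: x_0 = 2^3375 mod 6751 = 5549. x_0 ∉ {1, 6750} and s = 1, so 2 is a Miller–Rabin witness and 6751 is composite.
Base 5401: x_0 = 5401^3375 mod 6751 = 1704. x_0 ∉ {1, 6750} and s = 1, so 5401 is a Miller–Rabin witness and 6751 is composite.
The smallest witness among the given bases is 2.

2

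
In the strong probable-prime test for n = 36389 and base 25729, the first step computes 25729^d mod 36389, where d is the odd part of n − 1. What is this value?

1

n − 1 = 36388 = 2^2 · 9097, so s = 2 and d = 9097.
25729^9097 mod 36389 = 1.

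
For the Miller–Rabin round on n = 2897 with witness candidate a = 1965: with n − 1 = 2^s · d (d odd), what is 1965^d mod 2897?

2217

n − 1 = 2896 = 2^4 · 181, so s = 4 and d = 181.
1965^181 mod 2897 = 2217.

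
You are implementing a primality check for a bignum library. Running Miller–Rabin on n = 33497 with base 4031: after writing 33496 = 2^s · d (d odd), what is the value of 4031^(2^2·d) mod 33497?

n − 1 = 33496 = 2^3 · 4187, so s = 3 and d = 4187.
x_0 = 4031^4187 mod 33497 = 19941.
x_1 = 19941^2 mod 33497 = 594.
x_2 = 594^2 mod 33497 = 17866.

17866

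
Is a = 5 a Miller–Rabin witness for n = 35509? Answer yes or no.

no

n − 1 = 35508 = 2^2 · 8877, so s = 2 and d = 8877.
x_0 = 5^8877 mod 35509 = 1.
x_0 = 1, so 5 is not a witness.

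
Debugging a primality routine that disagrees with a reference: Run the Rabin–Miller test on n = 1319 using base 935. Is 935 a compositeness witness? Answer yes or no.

no

n − 1 = 1318 = 2^1 · 659, so s = 1 and d = 659.
x_0 = 935^659 mod 1319 = 1318.
x_0 = 1318 ≡ −1, so 935 is not a witness.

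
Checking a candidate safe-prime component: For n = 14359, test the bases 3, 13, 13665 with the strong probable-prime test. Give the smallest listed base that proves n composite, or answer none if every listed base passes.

n − 1 = 14358 = 2^1 · 7179, so s = 1 and d = 7179.
Base 3: x_0 = 3^7179 mod 14359 = 7717. x_0 ∉ {1, 14358} and s = 1, so 3 is a Miller–Rabin witness and 14359 is composite.
Base 13: x_0 = 13^7179 mod 14359 = 13105. x_0 ∉ {1, 14358} and s = 1, so 13 is a Miller–Rabin witness and 14359 is composite.
Base 13665: x_0 = 13665^7179 mod 14359 = 9708. x_0 ∉ {1, 14358} and s = 1, so 13665 is a Miller–Rabin witness and 14359 is composite.
The smallest witness among the given bases is 3.

3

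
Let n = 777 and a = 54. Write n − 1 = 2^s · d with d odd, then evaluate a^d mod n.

n − 1 = 776 = 2^3 · 97, so s = 3 and d = 97.
Repeated squaring mod 777: 54^1 ≡ 54, 54^2 ≡ 585, 54^4 ≡ 345, 54^8 ≡ 144, 54^16 ≡ 534, 54^32 ≡ 774, 54^64 ≡ 9.
97 = 64 + 32 + 1, so 54^97 ≡ 9·774·54 ≡ 96 (mod 777).

96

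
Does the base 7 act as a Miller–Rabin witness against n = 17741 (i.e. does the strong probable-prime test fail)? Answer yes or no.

n − 1 = 17740 = 2^2 · 4435, so s = 2 and d = 4435.
x_0 = 7^4435 mod 17741 = 198.
x_0 is neither 1 nor 17740, so continue squaring.
x_1 = 198^2 mod 17741 = 3722.
Reached i = s−1 = 1 without hitting −1: 7 is a Miller–Rabin witness and 17741 is composite.

yes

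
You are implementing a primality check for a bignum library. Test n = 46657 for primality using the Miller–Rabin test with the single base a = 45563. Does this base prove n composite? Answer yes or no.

n − 1 = 46656 = 2^6 · 729, so s = 6 and d = 729.
x_0 = 45563^729 mod 46657 = 45326.
x_0 is neither 1 nor 46656, so continue squaring.
x_1 = 45326^2 mod 46657 = 45252.
x_2 = 45252^2 mod 46657 = 14431.
x_3 = 14431^2 mod 46657 = 23570.
x_4 = 23570^2 mod 46657 = 1.
x_4 = 1 but x_3 ≠ ±1, a nontrivial square root of 1 — 45563 is a witness and 46657 is composite.

yes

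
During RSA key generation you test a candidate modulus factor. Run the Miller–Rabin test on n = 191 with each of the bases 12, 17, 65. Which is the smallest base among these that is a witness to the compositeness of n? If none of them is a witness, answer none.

none

n − 1 = 190 = 2^1 · 95, so s = 1 and d = 95.
Base 12: x_0 = 12^95 mod 191 = 1. x_0 = 1, so 12 is not a witness.
Base 17: x_0 = 17^95 mod 191 = 1. x_0 = 1, so 17 is not a witness.
Base 65: x_0 = 65^95 mod 191 = 1. x_0 = 1, so 65 is not a witness.
No listed base is a witness for 191.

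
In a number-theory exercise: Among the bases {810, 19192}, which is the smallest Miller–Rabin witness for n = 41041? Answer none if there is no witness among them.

n − 1 = 41040 = 2^4 · 2565, so s = 4 and d = 2565.
Base 810: x_0 = 810^2565 mod 41041 = 41040. x_0 = 41040 ≡ −1, so 810 is not a witness.
Base 19192: x_0 = 19192^2565 mod 41041 = 41040. x_0 = 41040 ≡ −1, so 19192 is not a witness.
No listed base is a witness for 41041.

none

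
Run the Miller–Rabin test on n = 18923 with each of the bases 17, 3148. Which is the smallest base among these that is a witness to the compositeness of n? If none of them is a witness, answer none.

n − 1 = 18922 = 2^1 · 9461, so s = 1 and d = 9461.
Base 17: x_0 = 17^9461 mod 18923 = 4090. x_0 ∉ {1, 18922} and s = 1, so 17 is a Miller–Rabin witness and 18923 is composite.
Base 3148: x_0 = 3148^9461 mod 18923 = 16627. x_0 ∉ {1, 18922} and s = 1, so 3148 is a Miller–Rabin witness and 18923 is composite.
The smallest witness among the given bases is 17.

17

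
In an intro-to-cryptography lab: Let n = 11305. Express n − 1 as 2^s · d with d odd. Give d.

1413

Halving: 11304 → 5652 → 2826 → 1413; 1413 is odd.
So 11304 = 2^3 · 1413.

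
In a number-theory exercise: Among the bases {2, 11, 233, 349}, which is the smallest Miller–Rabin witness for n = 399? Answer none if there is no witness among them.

n − 1 = 398 = 2^1 · 199, so s = 1 and d = 199.
Base 2: x_0 = 2^199 mod 399 = 2. x_0 ∉ {1, 398} and s = 1, so 2 is a Miller–Rabin witness and 399 is composite.
Base 11: x_0 = 11^199 mod 399 = 11. x_0 ∉ {1, 398} and s = 1, so 11 is a Miller–Rabin witness and 399 is composite.
Base 233: x_0 = 233^199 mod 399 = 233. x_0 ∉ {1, 398} and s = 1, so 233 is a Miller–Rabin witness and 399 is composite.
Base 349: x_0 = 349^199 mod 399 = 349. x_0 ∉ {1, 398} and s = 1, so 349 is a Miller–Rabin witness and 399 is composite.
The smallest witness among the given bases is 2.

2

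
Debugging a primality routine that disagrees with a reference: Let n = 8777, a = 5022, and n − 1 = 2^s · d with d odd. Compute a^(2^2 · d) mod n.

3506

n − 1 = 8776 = 2^3 · 1097, so s = 3 and d = 1097.
x_0 = 5022^1097 mod 8777 = 6561.
x_1 = 6561^2 mod 8777 = 4313.
x_2 = 4313^2 mod 8777 = 3506.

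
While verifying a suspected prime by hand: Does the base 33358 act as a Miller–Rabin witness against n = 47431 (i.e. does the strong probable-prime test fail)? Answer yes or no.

n − 1 = 47430 = 2^1 · 23715, so s = 1 and d = 23715.
x_0 = 33358^23715 mod 47431 = 47430.
x_0 = 47430 ≡ −1, so 33358 is not a witness.

no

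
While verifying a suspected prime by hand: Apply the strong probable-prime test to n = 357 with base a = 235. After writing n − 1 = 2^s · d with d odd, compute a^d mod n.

37

n − 1 = 356 = 2^2 · 89, so s = 2 and d = 89.
235^89 mod 357 = 37.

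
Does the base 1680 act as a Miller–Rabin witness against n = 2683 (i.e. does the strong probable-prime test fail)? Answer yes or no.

no

n − 1 = 2682 = 2^1 · 1341, so s = 1 and d = 1341.
Repeated squaring mod 2683: 1680^1 ≡ 1680, 1680^2 ≡ 2567, 1680^4 ≡ 41, 1680^8 ≡ 1681, 1680^16 ≡ 562, 1680^32 ≡ 1933, 1680^64 ≡ 1753, 1680^128 ≡ 974, 1680^256 ≡ 1577, 1680^512 ≡ 2471, 1680^1024 ≡ 2016.
1341 = 1024 + 256 + 32 + 16 + 8 + 4 + 1, so 1680^1341 ≡ 2016·1577·1933·562·1681·41·1680 ≡ 2682 (mod 2683).
x_0 = 1680^1341 mod 2683 = 2682.
x_0 = 2682 ≡ −1, so 1680 is not a witness.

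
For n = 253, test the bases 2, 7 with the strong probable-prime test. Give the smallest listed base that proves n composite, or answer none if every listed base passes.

n − 1 = 252 = 2^2 · 63, so s = 2 and d = 63.
Base 2: x_0 = 2^63 mod 253 = 118. x_0 is neither 1 nor 252, so continue squaring. x_1 = 118^2 mod 253 = 9. Reached i = s−1 = 1 without hitting −1: 2 is a Miller–Rabin witness and 253 is composite.
Base 7: x_0 = 7^63 mod 253 = 57. x_0 is neither 1 nor 252, so continue squaring. x_1 = 57^2 mod 253 = 213. Reached i = s−1 = 1 without hitting −1: 7 is a Miller–Rabin witness and 253 is composite.
The smallest witness among the given bases is 2.

2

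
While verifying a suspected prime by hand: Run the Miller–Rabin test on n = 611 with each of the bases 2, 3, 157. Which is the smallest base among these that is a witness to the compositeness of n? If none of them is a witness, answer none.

2

n − 1 = 610 = 2^1 · 305, so s = 1 and d = 305.
Base 2: x_0 = 2^305 mod 611 = 487. x_0 ∉ {1, 610} and s = 1, so 2 is a Miller–Rabin witness and 611 is composite.
Base 3: x_0 = 3^305 mod 611 = 165. x_0 ∉ {1, 610} and s = 1, so 3 is a Miller–Rabin witness and 611 is composite.
Base 157: x_0 = 157^305 mod 611 = 378. x_0 ∉ {1, 610} and s = 1, so 157 is a Miller–Rabin witness and 611 is composite.
The smallest witness among the given bases is 2.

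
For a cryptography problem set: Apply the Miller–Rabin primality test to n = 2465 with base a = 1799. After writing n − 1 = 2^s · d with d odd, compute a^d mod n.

1654

n − 1 = 2464 = 2^5 · 77, so s = 5 and d = 77.
1799^77 mod 2465 = 1654.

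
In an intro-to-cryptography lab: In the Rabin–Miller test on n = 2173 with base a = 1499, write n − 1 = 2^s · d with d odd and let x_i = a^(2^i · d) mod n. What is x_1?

2109

n − 1 = 2172 = 2^2 · 543, so s = 2 and d = 543.
x_0 = 1499^543 mod 2173 = 1671.
x_1 = 1671^2 mod 2173 = 2109.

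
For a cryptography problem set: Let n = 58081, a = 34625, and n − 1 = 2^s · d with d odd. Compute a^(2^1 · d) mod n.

n − 1 = 58080 = 2^5 · 1815, so s = 5 and d = 1815.
Repeated squaring mod 58081: 34625^1 ≡ 34625, 34625^2 ≡ 40704, 34625^4 ≡ 55091, 34625^8 ≡ 53707, 34625^16 ≡ 23227, 34625^32 ≡ 37201, 34625^64 ≡ 18414, 34625^128 ≡ 56599, 34625^256 ≡ 47327, 34625^512 ≡ 9245, 34625^1024 ≡ 32874.
1815 = 1024 + 512 + 256 + 16 + 4 + 2 + 1, so 34625^1815 ≡ 32874·9245·47327·23227·55091·40704·34625 ≡ 17842 (mod 58081).
x_0 = 17842.
x_1 = 17842^2 mod 58081 = 53084.

53084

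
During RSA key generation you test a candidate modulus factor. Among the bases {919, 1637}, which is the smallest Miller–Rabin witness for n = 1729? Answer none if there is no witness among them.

none

n − 1 = 1728 = 2^6 · 27, so s = 6 and d = 27.
Base 919: x_0 = 919^27 mod 1729 = 1. x_0 = 1, so 919 is not a witness.
Base 1637: x_0 = 1637^27 mod 1729 = 1728. x_0 = 1728 ≡ −1, so 1637 is not a witness.
No listed base is a witness for 1729.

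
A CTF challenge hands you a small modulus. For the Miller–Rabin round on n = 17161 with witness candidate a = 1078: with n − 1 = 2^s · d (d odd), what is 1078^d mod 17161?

n − 1 = 17160 = 2^3 · 2145, so s = 3 and d = 2145.
Repeated squaring mod 17161: 1078^1 ≡ 1078, 1078^2 ≡ 12297, 1078^4 ≡ 10638, 1078^8 ≡ 7410, 1078^16 ≡ 10061, 1078^32 ≡ 8143, 1078^64 ≡ 15506, 1078^128 ≡ 10426, 1078^256 ≡ 3702, 1078^512 ≡ 10326, 1078^1024 ≡ 4983, 1078^2048 ≡ 15483.
2145 = 2048 + 64 + 32 + 1, so 1078^2145 ≡ 15483·15506·8143·1078 ≡ 4453 (mod 17161).

4453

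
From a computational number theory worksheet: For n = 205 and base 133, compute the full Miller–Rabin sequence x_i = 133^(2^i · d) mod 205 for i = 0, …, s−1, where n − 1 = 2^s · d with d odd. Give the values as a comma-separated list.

92, 59

n − 1 = 204 = 2^2 · 51, so s = 2 and d = 51.
x_0 = 133^51 mod 205 = 92.
x_1 = 92^2 mod 205 = 59.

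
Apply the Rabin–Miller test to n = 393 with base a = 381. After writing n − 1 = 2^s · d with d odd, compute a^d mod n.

n − 1 = 392 = 2^3 · 49, so s = 3 and d = 49.
381^49 mod 393 = 291.

291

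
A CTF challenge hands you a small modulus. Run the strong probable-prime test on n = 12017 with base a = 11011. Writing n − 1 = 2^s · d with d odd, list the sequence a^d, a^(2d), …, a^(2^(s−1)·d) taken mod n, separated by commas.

n − 1 = 12016 = 2^4 · 751, so s = 4 and d = 751.
x_0 = 11011^751 mod 12017 = 4483.
x_1 = 4483^2 mod 12017 = 4865.
x_2 = 4865^2 mod 12017 = 6752.
x_3 = 6752^2 mod 12017 = 9023.

4483, 4865, 6752, 9023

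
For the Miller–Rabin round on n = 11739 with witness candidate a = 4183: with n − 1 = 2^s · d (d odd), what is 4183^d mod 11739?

7186

n − 1 = 11738 = 2^1 · 5869, so s = 1 and d = 5869.
4183^5869 mod 11739 = 7186.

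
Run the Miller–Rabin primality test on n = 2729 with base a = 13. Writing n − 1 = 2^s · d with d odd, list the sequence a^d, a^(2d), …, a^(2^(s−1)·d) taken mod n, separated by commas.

n − 1 = 2728 = 2^3 · 341, so s = 3 and d = 341.
x_0 = 13^341 mod 2729 = 2728.
x_1 = 2728^2 mod 2729 = 1.
x_2 = 1^2 mod 2729 = 1.

2728, 1, 1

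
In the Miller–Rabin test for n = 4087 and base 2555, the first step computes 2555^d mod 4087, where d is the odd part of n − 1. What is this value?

1365

n − 1 = 4086 = 2^1 · 2043, so s = 1 and d = 2043.
Repeated squaring mod 4087: 2555^1 ≡ 2555, 2555^2 ≡ 1086, 2555^4 ≡ 2340, 2555^8 ≡ 3107, 2555^16 ≡ 4042, 2555^32 ≡ 2025, 2555^64 ≡ 1364, 2555^128 ≡ 911, 2555^256 ≡ 260, 2555^512 ≡ 2208, 2555^1024 ≡ 3560.
2043 = 1024 + 512 + 256 + 128 + 64 + 32 + 16 + 8 + 2 + 1, so 2555^2043 ≡ 3560·2208·260·911·1364·2025·4042·3107·1086·2555 ≡ 1365 (mod 4087).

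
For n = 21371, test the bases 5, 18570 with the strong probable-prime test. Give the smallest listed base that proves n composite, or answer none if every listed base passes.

5

n − 1 = 21370 = 2^1 · 10685, so s = 1 and d = 10685.
Base 5: x_0 = 5^10685 mod 21371 = 20023. x_0 ∉ {1, 21370} and s = 1, so 5 is a Miller–Rabin witness and 21371 is composite.
Base 18570: x_0 = 18570^10685 mod 21371 = 7489. x_0 ∉ {1, 21370} and s = 1, so 18570 is a Miller–Rabin witness and 21371 is composite.
The smallest witness among the given bases is 5.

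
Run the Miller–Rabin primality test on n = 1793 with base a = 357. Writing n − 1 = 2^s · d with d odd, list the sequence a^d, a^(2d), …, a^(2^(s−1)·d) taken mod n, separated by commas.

n − 1 = 1792 = 2^8 · 7, so s = 8 and d = 7.
x_0 = 357^7 mod 1793 = 102.
x_1 = 102^2 mod 1793 = 1439.
x_2 = 1439^2 mod 1793 = 1599.
x_3 = 1599^2 mod 1793 = 1776.
x_4 = 1776^2 mod 1793 = 289.
x_5 = 289^2 mod 1793 = 1043.
x_6 = 1043^2 mod 1793 = 1291.
x_7 = 1291^2 mod 1793 = 984.

102, 1439, 1599, 1776, 289, 1043, 1291, 984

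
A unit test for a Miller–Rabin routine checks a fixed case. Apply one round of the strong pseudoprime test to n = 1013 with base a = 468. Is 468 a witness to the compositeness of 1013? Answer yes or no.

n − 1 = 1012 = 2^2 · 253, so s = 2 and d = 253.
x_0 = 468^253 mod 1013 = 1012.
x_0 = 1012 ≡ −1, so 468 is not a witness.

no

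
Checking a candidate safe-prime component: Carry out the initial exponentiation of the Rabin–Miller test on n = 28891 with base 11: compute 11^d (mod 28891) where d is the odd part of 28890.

n − 1 = 28890 = 2^1 · 14445, so s = 1 and d = 14445.
Repeated squaring mod 28891: 11^1 ≡ 11, 11^2 ≡ 121, 11^4 ≡ 14641, 11^8 ≡ 16552, 11^16 ≡ 24242, 11^32 ≡ 2733, 11^64 ≡ 15411, 11^128 ≡ 14901, 11^256 ≡ 12466, 11^512 ≡ 25358, 11^1024 ≡ 1177, 11^2048 ≡ 27452, 11^4096 ≡ 19460, 11^8192 ≡ 17263.
14445 = 8192 + 4096 + 2048 + 64 + 32 + 8 + 4 + 1, so 11^14445 ≡ 17263·19460·27452·15411·2733·16552·14641·11 ≡ 22206 (mod 28891).

22206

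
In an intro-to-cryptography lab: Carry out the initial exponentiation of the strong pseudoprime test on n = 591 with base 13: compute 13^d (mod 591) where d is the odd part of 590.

n − 1 = 590 = 2^1 · 295, so s = 1 and d = 295.
13^295 mod 591 = 184.

184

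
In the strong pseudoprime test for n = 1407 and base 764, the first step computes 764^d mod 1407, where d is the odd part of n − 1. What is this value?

407

n − 1 = 1406 = 2^1 · 703, so s = 1 and d = 703.
Repeated squaring mod 1407: 764^1 ≡ 764, 764^2 ≡ 1198, 764^4 ≡ 64, 764^8 ≡ 1282, 764^16 ≡ 148, 764^32 ≡ 799, 764^64 ≡ 1030, 764^128 ≡ 22, 764^256 ≡ 484, 764^512 ≡ 694.
703 = 512 + 128 + 32 + 16 + 8 + 4 + 2 + 1, so 764^703 ≡ 694·22·799·148·1282·64·1198·764 ≡ 407 (mod 1407).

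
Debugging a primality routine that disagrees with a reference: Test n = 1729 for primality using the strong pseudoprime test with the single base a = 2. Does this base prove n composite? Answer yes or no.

n − 1 = 1728 = 2^6 · 27, so s = 6 and d = 27.
x_0 = 2^27 mod 1729 = 645.
x_0 is neither 1 nor 1728, so continue squaring.
x_1 = 645^2 mod 1729 = 1065.
x_2 = 1065^2 mod 1729 = 1.
x_2 = 1 but x_1 ≠ ±1, a nontrivial square root of 1 — 2 is a witness and 1729 is composite.

yes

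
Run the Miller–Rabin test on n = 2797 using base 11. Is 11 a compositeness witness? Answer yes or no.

no

n − 1 = 2796 = 2^2 · 699, so s = 2 and d = 699.
Repeated squaring mod 2797: 11^1 ≡ 11, 11^2 ≡ 121, 11^4 ≡ 656, 11^8 ≡ 2395, 11^16 ≡ 2175, 11^32 ≡ 898, 11^64 ≡ 868, 11^128 ≡ 1031, 11^256 ≡ 101, 11^512 ≡ 1810.
699 = 512 + 128 + 32 + 16 + 8 + 2 + 1, so 11^699 ≡ 1810·1031·898·2175·2395·121·11 ≡ 1 (mod 2797).
x_0 = 11^699 mod 2797 = 1.
x_0 = 1, so 11 is not a witness.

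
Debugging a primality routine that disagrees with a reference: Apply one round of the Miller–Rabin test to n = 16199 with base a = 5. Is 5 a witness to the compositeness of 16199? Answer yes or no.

n − 1 = 16198 = 2^1 · 8099, so s = 1 and d = 8099.
x_0 = 5^8099 mod 16199 = 11165.
x_0 ∉ {1, 16198} and s = 1, so 5 is a Miller–Rabin witness and 16199 is composite.

yes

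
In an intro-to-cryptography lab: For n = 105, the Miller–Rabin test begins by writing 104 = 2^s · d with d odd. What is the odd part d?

13

Halving: 104 → 52 → 26 → 13; 13 is odd.
So 104 = 2^3 · 13.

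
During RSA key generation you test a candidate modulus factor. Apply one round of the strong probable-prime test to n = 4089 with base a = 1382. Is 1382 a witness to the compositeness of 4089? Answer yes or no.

yes

n − 1 = 4088 = 2^3 · 511, so s = 3 and d = 511.
x_0 = 1382^511 mod 4089 = 2912.
x_0 is neither 1 nor 4088, so continue squaring.
x_1 = 2912^2 mod 4089 = 3247.
x_2 = 3247^2 mod 4089 = 1567.
Reached i = s−1 = 2 without hitting −1: 1382 is a Miller–Rabin witness and 4089 is composite.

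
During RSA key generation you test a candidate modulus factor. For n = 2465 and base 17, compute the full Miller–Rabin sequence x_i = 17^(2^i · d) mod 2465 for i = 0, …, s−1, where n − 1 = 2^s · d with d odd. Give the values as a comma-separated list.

17, 289, 2176, 2176, 2176

n − 1 = 2464 = 2^5 · 77, so s = 5 and d = 77.
x_0 = 17^77 mod 2465 = 17.
x_1 = 17^2 mod 2465 = 289.
x_2 = 289^2 mod 2465 = 2176.
x_3 = 2176^2 mod 2465 = 2176.
x_4 = 2176^2 mod 2465 = 2176.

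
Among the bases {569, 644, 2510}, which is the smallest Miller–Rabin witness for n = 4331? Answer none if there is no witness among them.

none

n − 1 = 4330 = 2^1 · 2165, so s = 1 and d = 2165.
Base 569: x_0 = 569^2165 mod 4331 = 1. x_0 = 1, so 569 is not a witness.
Base 644: x_0 = 644^2165 mod 4331 = 1. x_0 = 1, so 644 is not a witness.
Base 2510: x_0 = 2510^2165 mod 4331 = 1. x_0 = 1, so 2510 is not a witness.
No listed base is a witness for 4331.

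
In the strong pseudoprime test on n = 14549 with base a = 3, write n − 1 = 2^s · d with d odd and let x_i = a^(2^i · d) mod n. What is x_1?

14548

n − 1 = 14548 = 2^2 · 3637, so s = 2 and d = 3637.
x_0 = 3^3637 mod 14549 = 10480.
x_1 = 10480^2 mod 14549 = 14548.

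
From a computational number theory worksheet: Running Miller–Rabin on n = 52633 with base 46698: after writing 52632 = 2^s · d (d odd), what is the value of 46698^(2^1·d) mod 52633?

n − 1 = 52632 = 2^3 · 6579, so s = 3 and d = 6579.
x_0 = 46698^6579 mod 52633 = 25852.
x_1 = 25852^2 mod 52633 = 44703.

44703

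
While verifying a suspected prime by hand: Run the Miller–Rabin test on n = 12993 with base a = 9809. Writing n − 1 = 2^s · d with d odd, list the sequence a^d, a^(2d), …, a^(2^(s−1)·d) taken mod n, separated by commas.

n − 1 = 12992 = 2^6 · 203, so s = 6 and d = 203.
x_0 = 9809^203 mod 12993 = 350.
x_1 = 350^2 mod 12993 = 5563.
x_2 = 5563^2 mod 12993 = 10636.
x_3 = 10636^2 mod 12993 = 7438.
x_4 = 7438^2 mod 12993 = 12643.
x_5 = 12643^2 mod 12993 = 5563.

350, 5563, 10636, 7438, 12643, 5563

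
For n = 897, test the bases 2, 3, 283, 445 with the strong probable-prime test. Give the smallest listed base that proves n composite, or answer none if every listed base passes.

n − 1 = 896 = 2^7 · 7, so s = 7 and d = 7.
Base 2: x_0 = 2^7 mod 897 = 128. x_0 is neither 1 nor 896, so continue squaring. x_1 = 128^2 mod 897 = 238. x_2 = 238^2 mod 897 = 133. x_3 = 133^2 mod 897 = 646. x_4 = 646^2 mod 897 = 211. x_5 = 211^2 mod 897 = 568. x_6 = 568^2 mod 897 = 601. Reached i = s−1 = 6 without hitting −1: 2 is a Miller–Rabin witness and 897 is composite.
Base 3: x_0 = 3^7 mod 897 = 393. x_0 is neither 1 nor 896, so continue squaring. x_1 = 393^2 mod 897 = 165. x_2 = 165^2 mod 897 = 315. x_3 = 315^2 mod 897 = 555. x_4 = 555^2 mod 897 = 354. x_5 = 354^2 mod 897 = 633. x_6 = 633^2 mod 897 = 627. Reached i = s−1 = 6 without hitting −1: 3 is a Miller–Rabin witness and 897 is composite.
Base 283: x_0 = 283^7 mod 897 = 166. x_0 is neither 1 nor 896, so continue squaring. x_1 = 166^2 mod 897 = 646. x_2 = 646^2 mod 897 = 211. x_3 = 211^2 mod 897 = 568. x_4 = 568^2 mod 897 = 601. x_5 = 601^2 mod 897 = 607. x_6 = 607^2 mod 897 = 679. Reached i = s−1 = 6 without hitting −1: 283 is a Miller–Rabin witness and 897 is composite.
Base 445: x_0 = 445^7 mod 897 = 679. x_0 is neither 1 nor 896, so continue squaring. x_1 = 679^2 mod 897 = 880. x_2 = 880^2 mod 897 = 289. x_3 = 289^2 mod 897 = 100. x_4 = 100^2 mod 897 = 133. x_5 = 133^2 mod 897 = 646. x_6 = 646^2 mod 897 = 211. Reached i = s−1 = 6 without hitting −1: 445 is a Miller–Rabin witness and 897 is composite.
The smallest witness among the given bases is 2.

2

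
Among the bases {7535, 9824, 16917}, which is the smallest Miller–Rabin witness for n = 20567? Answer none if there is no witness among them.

none

n − 1 = 20566 = 2^1 · 10283, so s = 1 and d = 10283.
Base 7535: x_0 = 7535^10283 mod 20567 = 20566. x_0 = 20566 ≡ −1, so 7535 is not a witness.
Base 9824: x_0 = 9824^10283 mod 20567 = 20566. x_0 = 20566 ≡ −1, so 9824 is not a witness.
Base 16917: x_0 = 16917^10283 mod 20567 = 20566. x_0 = 20566 ≡ −1, so 16917 is not a witness.
No listed base is a witness for 20567.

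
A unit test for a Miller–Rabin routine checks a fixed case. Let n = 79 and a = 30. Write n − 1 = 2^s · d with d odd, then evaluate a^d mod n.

78

n − 1 = 78 = 2^1 · 39, so s = 1 and d = 39.
30^39 mod 79 = 78.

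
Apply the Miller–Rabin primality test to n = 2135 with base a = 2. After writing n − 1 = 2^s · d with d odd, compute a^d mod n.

n − 1 = 2134 = 2^1 · 1067, so s = 1 and d = 1067.
Repeated squaring mod 2135: 2^1 ≡ 2, 2^2 ≡ 4, 2^4 ≡ 16, 2^8 ≡ 256, 2^16 ≡ 1486, 2^32 ≡ 606, 2^64 ≡ 16, 2^128 ≡ 256, 2^256 ≡ 1486, 2^512 ≡ 606, 2^1024 ≡ 16.
1067 = 1024 + 32 + 8 + 2 + 1, so 2^1067 ≡ 16·606·256·4·2 ≡ 1908 (mod 2135).

1908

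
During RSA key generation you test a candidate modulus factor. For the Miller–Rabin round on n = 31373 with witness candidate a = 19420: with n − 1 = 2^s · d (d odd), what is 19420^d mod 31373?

20462

n − 1 = 31372 = 2^2 · 7843, so s = 2 and d = 7843.
Repeated squaring mod 31373: 19420^1 ≡ 19420, 19420^2 ≡ 1567, 19420^4 ≡ 8395, 19420^8 ≡ 12267, 19420^16 ≡ 14381, 19420^32 ≡ 2345, 19420^64 ≡ 8750, 19420^128 ≡ 12380, 19420^256 ≡ 7295, 19420^512 ≡ 8417, 19420^1024 ≡ 5655, 19420^2048 ≡ 9938, 19420^4096 ≡ 1640.
7843 = 4096 + 2048 + 1024 + 512 + 128 + 32 + 2 + 1, so 19420^7843 ≡ 1640·9938·5655·8417·12380·2345·1567·19420 ≡ 20462 (mod 31373).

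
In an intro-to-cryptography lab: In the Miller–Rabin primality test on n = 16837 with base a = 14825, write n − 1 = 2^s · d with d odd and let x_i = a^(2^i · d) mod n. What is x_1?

2139

n − 1 = 16836 = 2^2 · 4209, so s = 2 and d = 4209.
x_0 = 14825^4209 mod 16837 = 3790.
x_1 = 3790^2 mod 16837 = 2139.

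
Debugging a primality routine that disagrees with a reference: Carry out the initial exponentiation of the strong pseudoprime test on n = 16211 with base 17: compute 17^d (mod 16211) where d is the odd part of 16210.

3091

n − 1 = 16210 = 2^1 · 8105, so s = 1 and d = 8105.
By repeated squaring, 17^8105 ≡ 3091 (mod 16211).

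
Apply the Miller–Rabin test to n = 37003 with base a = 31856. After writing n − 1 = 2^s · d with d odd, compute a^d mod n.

1

n − 1 = 37002 = 2^1 · 18501, so s = 1 and d = 18501.
31856^18501 mod 37003 = 1.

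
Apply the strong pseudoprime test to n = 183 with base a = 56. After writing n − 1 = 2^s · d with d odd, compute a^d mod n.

56

n − 1 = 182 = 2^1 · 91, so s = 1 and d = 91.
56^91 mod 183 = 56.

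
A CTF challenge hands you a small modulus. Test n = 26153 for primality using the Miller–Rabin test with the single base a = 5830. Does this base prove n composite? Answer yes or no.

n − 1 = 26152 = 2^3 · 3269, so s = 3 and d = 3269.
x_0 = 5830^3269 mod 26153 = 1.
x_0 = 1, so 5830 is not a witness.

no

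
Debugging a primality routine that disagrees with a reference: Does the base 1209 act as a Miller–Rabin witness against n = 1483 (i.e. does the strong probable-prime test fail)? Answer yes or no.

no

n − 1 = 1482 = 2^1 · 741, so s = 1 and d = 741.
x_0 = 1209^741 mod 1483 = 1482.
x_0 = 1482 ≡ −1, so 1209 is not a witness.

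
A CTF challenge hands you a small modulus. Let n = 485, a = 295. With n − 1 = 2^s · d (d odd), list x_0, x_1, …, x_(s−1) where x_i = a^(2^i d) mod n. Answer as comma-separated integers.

n − 1 = 484 = 2^2 · 121, so s = 2 and d = 121.
x_0 = 295^121 mod 485 = 295.
x_1 = 295^2 mod 485 = 210.

295, 210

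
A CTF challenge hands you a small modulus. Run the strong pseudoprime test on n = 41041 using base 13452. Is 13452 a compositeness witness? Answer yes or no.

n − 1 = 41040 = 2^4 · 2565, so s = 4 and d = 2565.
x_0 = 13452^2565 mod 41041 = 41040.
x_0 = 41040 ≡ −1, so 13452 is not a witness.

no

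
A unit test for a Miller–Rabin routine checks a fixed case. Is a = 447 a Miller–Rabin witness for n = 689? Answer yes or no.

n − 1 = 688 = 2^4 · 43, so s = 4 and d = 43.
x_0 = 447^43 mod 689 = 242.
x_0 is neither 1 nor 688, so continue squaring.
x_1 = 242^2 mod 689 = 688.
x_1 ≡ −1, so 447 is not a witness.

no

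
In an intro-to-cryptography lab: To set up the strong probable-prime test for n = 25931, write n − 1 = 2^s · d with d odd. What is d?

12965

Halving: 25930 → 12965; 12965 is odd.
So 25930 = 2^1 · 12965.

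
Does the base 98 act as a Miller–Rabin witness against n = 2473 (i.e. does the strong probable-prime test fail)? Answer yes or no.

no

n − 1 = 2472 = 2^3 · 309, so s = 3 and d = 309.
Repeated squaring mod 2473: 98^1 ≡ 98, 98^2 ≡ 2185, 98^4 ≡ 1335, 98^8 ≡ 1665, 98^16 ≡ 2465, 98^32 ≡ 64, 98^64 ≡ 1623, 98^128 ≡ 384, 98^256 ≡ 1549.
309 = 256 + 32 + 16 + 4 + 1, so 98^309 ≡ 1549·64·2465·1335·98 ≡ 1 (mod 2473).
x_0 = 98^309 mod 2473 = 1.
x_0 = 1, so 98 is not a witness.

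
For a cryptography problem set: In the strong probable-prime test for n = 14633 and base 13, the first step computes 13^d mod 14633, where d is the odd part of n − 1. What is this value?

n − 1 = 14632 = 2^3 · 1829, so s = 3 and d = 1829.
13^1829 mod 14633 = 7715.

7715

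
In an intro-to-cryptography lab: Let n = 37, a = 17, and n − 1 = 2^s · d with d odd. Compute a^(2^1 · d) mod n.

n − 1 = 36 = 2^2 · 9, so s = 2 and d = 9.
x_0 = 17^9 mod 37 = 6.
x_1 = 6^2 mod 37 = 36.

36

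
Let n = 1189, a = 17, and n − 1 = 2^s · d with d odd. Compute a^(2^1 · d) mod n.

405

n − 1 = 1188 = 2^2 · 297, so s = 2 and d = 297.
x_0 = 17^297 mod 1189 = 539.
x_1 = 539^2 mod 1189 = 405.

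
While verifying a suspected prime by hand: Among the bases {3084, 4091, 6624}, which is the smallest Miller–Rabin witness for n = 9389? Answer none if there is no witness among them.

4091

n − 1 = 9388 = 2^2 · 2347, so s = 2 and d = 2347.
Base 3084: x_0 = 3084^2347 mod 9389 = 6305. x_0 is neither 1 nor 9388, so continue squaring. x_1 = 6305^2 mod 9389 = 9388. x_1 ≡ −1, so 3084 is not a witness.
Base 4091: x_0 = 4091^2347 mod 9389 = 5257. x_0 is neither 1 nor 9388, so continue squaring. x_1 = 5257^2 mod 9389 = 4222. Reached i = s−1 = 1 without hitting −1: 4091 is a Miller–Rabin witness and 9389 is composite.
Base 6624: x_0 = 6624^2347 mod 9389 = 7056. x_0 is neither 1 nor 9388, so continue squaring. x_1 = 7056^2 mod 9389 = 6658. Reached i = s−1 = 1 without hitting −1: 6624 is a Miller–Rabin witness and 9389 is composite.
The smallest witness among the given bases is 4091.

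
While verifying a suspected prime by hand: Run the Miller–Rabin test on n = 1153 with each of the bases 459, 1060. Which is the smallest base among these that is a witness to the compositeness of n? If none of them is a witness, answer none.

n − 1 = 1152 = 2^7 · 9, so s = 7 and d = 9.
Base 459: x_0 = 459^9 mod 1153 = 493. x_0 is neither 1 nor 1152, so continue squaring. x_1 = 493^2 mod 1153 = 919. x_2 = 919^2 mod 1153 = 565. x_3 = 565^2 mod 1153 = 997. x_4 = 997^2 mod 1153 = 123. x_5 = 123^2 mod 1153 = 140. x_6 = 140^2 mod 1153 = 1152. x_6 ≡ −1, so 459 is not a witness.
Base 1060: x_0 = 1060^9 mod 1153 = 466. x_0 is neither 1 nor 1152, so continue squaring. x_1 = 466^2 mod 1153 = 392. x_2 = 392^2 mod 1153 = 315. x_3 = 315^2 mod 1153 = 67. x_4 = 67^2 mod 1153 = 1030. x_5 = 1030^2 mod 1153 = 140. x_6 = 140^2 mod 1153 = 1152. x_6 ≡ −1, so 1060 is not a witness.
No listed base is a witness for 1153.

none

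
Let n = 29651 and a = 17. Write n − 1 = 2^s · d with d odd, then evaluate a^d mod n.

22389

n − 1 = 29650 = 2^1 · 14825, so s = 1 and d = 14825.
17^14825 mod 29651 = 22389.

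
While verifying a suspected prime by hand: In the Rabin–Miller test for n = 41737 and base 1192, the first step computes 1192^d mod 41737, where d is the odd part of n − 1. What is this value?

n − 1 = 41736 = 2^3 · 5217, so s = 3 and d = 5217.
Repeated squaring mod 41737: 1192^1 ≡ 1192, 1192^2 ≡ 1806, 1192^4 ≡ 6150, 1192^8 ≡ 8778, 1192^16 ≡ 6782, 1192^32 ≡ 1350, 1192^64 ≡ 27809, 1192^128 ≡ 37345, 1192^256 ≡ 7170, 1192^512 ≡ 30653, 1192^1024 ≡ 23065, 1192^2048 ≡ 14423, 1192^4096 ≡ 5721.
5217 = 4096 + 1024 + 64 + 32 + 1, so 1192^5217 ≡ 5721·23065·27809·1350·1192 ≡ 34167 (mod 41737).

34167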